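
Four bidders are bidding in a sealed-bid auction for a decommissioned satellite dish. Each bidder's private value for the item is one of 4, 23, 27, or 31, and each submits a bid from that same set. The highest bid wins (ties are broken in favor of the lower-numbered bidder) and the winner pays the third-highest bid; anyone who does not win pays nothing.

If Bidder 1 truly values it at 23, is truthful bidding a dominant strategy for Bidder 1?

Consider the case where Bidder 2 bids 4, Bidder 3 bids 4 and Bidder 4 bids 27.
Truthful bid 23: loses, pays 0, utility 0.
Bid 27 instead: wins, pays 4, utility 23 - 4 = 19.
Since 19 > 0, bidding 27 is strictly better here, so truthful bidding is not dominant.

No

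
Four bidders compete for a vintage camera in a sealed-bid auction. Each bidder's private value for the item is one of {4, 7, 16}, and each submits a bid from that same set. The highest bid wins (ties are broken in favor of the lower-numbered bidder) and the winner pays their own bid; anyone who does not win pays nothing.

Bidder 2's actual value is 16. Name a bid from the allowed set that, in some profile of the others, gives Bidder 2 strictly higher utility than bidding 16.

7

Suppose Bidder 1 bids 4, Bidder 3 bids 4 and Bidder 4 bids 4.
Bid 16: wins, pays 16, utility 16 - 16 = 0.
Bid 7: wins, pays 7, utility 16 - 7 = 9.
So bidding 7 beats truth here (9 > 0).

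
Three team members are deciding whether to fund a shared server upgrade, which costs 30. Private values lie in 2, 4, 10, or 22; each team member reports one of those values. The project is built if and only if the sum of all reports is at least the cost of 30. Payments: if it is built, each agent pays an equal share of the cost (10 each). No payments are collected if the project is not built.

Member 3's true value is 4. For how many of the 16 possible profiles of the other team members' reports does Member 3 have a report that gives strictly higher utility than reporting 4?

2

Others report (4, 22): truth gives -6; report 2 gives 0 > -6. Violating.
Others report (22, 4): truth gives -6; report 2 gives 0 > -6. Violating.
Others report (2, 2): truth gives 0; no alternative beats it.
Others report (2, 4): truth gives 0; no alternative beats it.
(Checking all 16 profiles: 2 have a profitable deviation, 14 do not.)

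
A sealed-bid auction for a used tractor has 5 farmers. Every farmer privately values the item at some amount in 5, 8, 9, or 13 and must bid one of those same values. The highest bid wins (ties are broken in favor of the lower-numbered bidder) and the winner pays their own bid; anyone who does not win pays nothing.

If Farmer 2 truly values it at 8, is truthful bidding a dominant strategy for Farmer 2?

Yes

Check each profile of the others' bids and compare truth against every alternative bid.
Others bid (5, 5, 5, 5): truth gives 0, best alternative gives 0.
Others bid (5, 5, 5, 8): truth gives 0, best alternative gives 0.
Others bid (5, 5, 5, 9): truth gives 0, best alternative gives 0.
Others bid (5, 5, 5, 13): truth gives 0, best alternative gives 0.
Others bid (5, 5, 8, 5): truth gives 0, best alternative gives 0.
Others bid (5, 5, 8, 8): truth gives 0, best alternative gives 0.
(Remaining 250 profiles checked similarly; truth is weakly best in each.)
In every case the truthful bid is at least as good as any alternative, so it is a dominant strategy.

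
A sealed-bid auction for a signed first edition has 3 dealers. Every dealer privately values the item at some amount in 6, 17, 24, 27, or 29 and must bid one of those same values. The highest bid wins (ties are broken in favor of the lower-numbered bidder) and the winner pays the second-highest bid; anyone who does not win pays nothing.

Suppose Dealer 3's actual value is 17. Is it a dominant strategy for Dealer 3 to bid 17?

Check each profile of the others' bids and compare truth against every alternative bid.
Others bid (6, 6): truth gives 11, best alternative gives 11.
Others bid (6, 17): truth gives 0, best alternative gives 0.
Others bid (6, 24): truth gives 0, best alternative gives 0.
Others bid (6, 27): truth gives 0, best alternative gives 0.
Others bid (6, 29): truth gives 0, best alternative gives 0.
Others bid (17, 6): truth gives 0, best alternative gives 0.
(Remaining 19 profiles checked similarly; truth is weakly best in each.)
In every case the truthful bid is at least as good as any alternative, so it is a dominant strategy.

Yes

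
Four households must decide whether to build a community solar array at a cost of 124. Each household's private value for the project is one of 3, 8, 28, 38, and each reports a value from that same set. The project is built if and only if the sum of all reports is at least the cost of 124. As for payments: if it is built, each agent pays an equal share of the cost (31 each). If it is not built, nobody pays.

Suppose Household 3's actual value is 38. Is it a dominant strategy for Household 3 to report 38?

Check each profile of the others' reports and compare truth against every alternative report.
Others report (28, 28, 38): truth gives 7, best alternative gives 0.
Others report (28, 38, 28): truth gives 7, best alternative gives 0.
Others report (38, 28, 28): truth gives 7, best alternative gives 0.
Others report (28, 38, 38): truth gives 7, best alternative gives 7.
Others report (38, 28, 38): truth gives 7, best alternative gives 7.
Others report (38, 38, 28): truth gives 7, best alternative gives 7.
(Remaining 58 profiles checked similarly; truth is weakly best in each.)
In every case the truthful report is at least as good as any alternative, so it is a dominant strategy.

Yes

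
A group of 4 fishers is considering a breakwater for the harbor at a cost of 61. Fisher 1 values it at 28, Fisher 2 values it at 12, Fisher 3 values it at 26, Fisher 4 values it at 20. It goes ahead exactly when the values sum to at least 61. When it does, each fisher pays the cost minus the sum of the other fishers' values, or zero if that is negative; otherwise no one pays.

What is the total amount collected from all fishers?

4

Total value 86 ≥ cost 61, so it is built.
Fisher 1: others sum to 58; max(0, 61 - 58) = 3.
Fisher 2: others sum to 74; max(0, 61 - 74) = 0.
Fisher 3: others sum to 60; max(0, 61 - 60) = 1.
Fisher 4: others sum to 66; max(0, 61 - 66) = 0.
Total collected = 3 + 0 + 1 + 0 = 4.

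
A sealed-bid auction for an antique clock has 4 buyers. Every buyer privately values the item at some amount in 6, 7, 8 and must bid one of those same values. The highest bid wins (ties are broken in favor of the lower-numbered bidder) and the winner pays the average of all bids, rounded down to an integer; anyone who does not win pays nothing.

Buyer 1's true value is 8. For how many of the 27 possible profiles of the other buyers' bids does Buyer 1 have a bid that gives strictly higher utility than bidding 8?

Others bid (6, 7, 7): truth gives 1; bid 7 gives 2 > 1. Violating.
Others bid (7, 6, 7): truth gives 1; bid 7 gives 2 > 1. Violating.
Others bid (7, 7, 6): truth gives 1; bid 7 gives 2 > 1. Violating.
Others bid (6, 6, 6): truth gives 2; no alternative beats it.
Others bid (6, 6, 7): truth gives 2; no alternative beats it.
(Checking all 27 profiles: 3 have a profitable deviation, 24 do not.)

3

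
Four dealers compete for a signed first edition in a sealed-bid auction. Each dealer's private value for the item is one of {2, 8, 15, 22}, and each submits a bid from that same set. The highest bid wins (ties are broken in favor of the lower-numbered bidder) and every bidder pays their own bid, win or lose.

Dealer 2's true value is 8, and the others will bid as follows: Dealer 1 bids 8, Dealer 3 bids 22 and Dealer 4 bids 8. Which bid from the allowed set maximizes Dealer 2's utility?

2

Bid 2: loses but pays 2, utility -2.
Bid 8: loses but pays 8, utility -8.
Bid 15: loses but pays 15, utility -15.
Bid 22: wins, pays 22, utility 8 - 22 = -14.
The best choice is 2 with utility -2.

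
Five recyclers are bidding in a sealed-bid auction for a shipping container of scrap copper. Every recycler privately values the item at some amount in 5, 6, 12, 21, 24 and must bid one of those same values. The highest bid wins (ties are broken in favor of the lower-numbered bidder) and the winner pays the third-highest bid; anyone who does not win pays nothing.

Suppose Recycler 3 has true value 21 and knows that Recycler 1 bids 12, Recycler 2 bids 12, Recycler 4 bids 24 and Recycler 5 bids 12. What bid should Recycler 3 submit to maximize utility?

24

Bid 5: loses, pays 0, utility 0.
Bid 6: loses, pays 0, utility 0.
Bid 12: loses, pays 0, utility 0.
Bid 21: loses, pays 0, utility 0.
Bid 24: wins, pays 12, utility 21 - 12 = 9.
The best choice is 24 with utility 9.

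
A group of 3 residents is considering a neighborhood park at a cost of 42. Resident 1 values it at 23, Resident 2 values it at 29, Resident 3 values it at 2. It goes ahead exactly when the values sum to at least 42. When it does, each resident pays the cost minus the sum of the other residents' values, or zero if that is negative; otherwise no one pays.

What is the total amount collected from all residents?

28

Total value 54 ≥ cost 42, so it is built.
Resident 1: others sum to 31; max(0, 42 - 31) = 11.
Resident 2: others sum to 25; max(0, 42 - 25) = 17.
Resident 3: others sum to 52; max(0, 42 - 52) = 0.
Total collected = 11 + 17 + 0 = 28.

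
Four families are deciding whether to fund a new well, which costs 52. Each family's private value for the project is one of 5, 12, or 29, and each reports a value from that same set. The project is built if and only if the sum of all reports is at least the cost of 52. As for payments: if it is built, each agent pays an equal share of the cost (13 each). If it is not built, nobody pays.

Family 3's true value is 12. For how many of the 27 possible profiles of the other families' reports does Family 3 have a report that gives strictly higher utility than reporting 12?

Others report (5, 12, 29): truth gives -1; report 5 gives 0 > -1. Violating.
Others report (5, 29, 12): truth gives -1; report 5 gives 0 > -1. Violating.
Others report (12, 5, 29): truth gives -1; report 5 gives 0 > -1. Violating.
Others report (12, 29, 5): truth gives -1; report 5 gives 0 > -1. Violating.
Others report (5, 5, 5): truth gives 0; no alternative beats it.
Others report (5, 5, 12): truth gives 0; no alternative beats it.
(Checking all 27 profiles: 6 have a profitable deviation, 21 do not.)

6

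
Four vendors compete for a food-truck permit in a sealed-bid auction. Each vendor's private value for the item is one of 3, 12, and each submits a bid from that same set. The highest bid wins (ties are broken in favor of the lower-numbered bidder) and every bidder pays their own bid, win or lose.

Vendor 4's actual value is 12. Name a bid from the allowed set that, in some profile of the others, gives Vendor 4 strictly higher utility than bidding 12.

Suppose Vendor 1 bids 3, Vendor 2 bids 3 and Vendor 3 bids 12.
Bid 12: loses but pays 12, utility -12.
Bid 3: loses but pays 3, utility -3.
So bidding 3 beats truth here (-3 > -12).

3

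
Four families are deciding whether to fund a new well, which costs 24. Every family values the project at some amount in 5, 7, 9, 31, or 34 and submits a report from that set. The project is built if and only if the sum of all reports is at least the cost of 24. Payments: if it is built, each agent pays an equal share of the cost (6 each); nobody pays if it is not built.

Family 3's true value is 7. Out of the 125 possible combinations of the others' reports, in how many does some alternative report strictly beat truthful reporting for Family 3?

Others report (5, 5, 5): truth gives 0; report 9 gives 1 > 0. Violating.
Others report (5, 5, 7): truth gives 1; no alternative beats it.
Others report (5, 5, 9): truth gives 1; no alternative beats it.
(Checking all 125 profiles: 1 has a profitable deviation, 124 do not.)

1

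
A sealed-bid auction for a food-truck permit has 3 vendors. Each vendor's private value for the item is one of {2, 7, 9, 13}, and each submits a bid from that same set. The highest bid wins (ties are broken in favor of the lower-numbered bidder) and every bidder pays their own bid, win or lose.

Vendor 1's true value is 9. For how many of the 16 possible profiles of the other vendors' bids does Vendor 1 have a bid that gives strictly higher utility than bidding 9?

11

Others bid (2, 2): truth gives 0; bid 2 gives 7 > 0. Violating.
Others bid (2, 7): truth gives 0; bid 7 gives 2 > 0. Violating.
Others bid (2, 13): truth gives -9; bid 2 gives -2 > -9. Violating.
Others bid (7, 2): truth gives 0; bid 7 gives 2 > 0. Violating.
Others bid (2, 9): truth gives 0; no alternative beats it.
Others bid (7, 9): truth gives 0; no alternative beats it.
(Checking all 16 profiles: 11 have a profitable deviation, 5 do not.)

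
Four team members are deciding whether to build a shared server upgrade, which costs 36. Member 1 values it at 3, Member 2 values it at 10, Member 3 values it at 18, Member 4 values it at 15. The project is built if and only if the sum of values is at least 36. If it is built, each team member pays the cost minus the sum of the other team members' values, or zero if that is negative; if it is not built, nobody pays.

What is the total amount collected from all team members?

Total value 46 ≥ cost 36, so it is built.
Member 1: others sum to 43; max(0, 36 - 43) = 0.
Member 2: others sum to 36; max(0, 36 - 36) = 0.
Member 3: others sum to 28; max(0, 36 - 28) = 8.
Member 4: others sum to 31; max(0, 36 - 31) = 5.
Total collected = 0 + 0 + 8 + 5 = 13.

13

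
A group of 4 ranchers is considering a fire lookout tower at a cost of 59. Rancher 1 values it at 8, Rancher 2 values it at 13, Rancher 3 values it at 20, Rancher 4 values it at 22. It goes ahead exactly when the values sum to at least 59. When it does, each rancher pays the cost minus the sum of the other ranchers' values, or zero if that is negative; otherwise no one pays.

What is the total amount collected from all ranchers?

47

Total value 63 ≥ cost 59, so it is built.
Rancher 1: others sum to 55; max(0, 59 - 55) = 4.
Rancher 2: others sum to 50; max(0, 59 - 50) = 9.
Rancher 3: others sum to 43; max(0, 59 - 43) = 16.
Rancher 4: others sum to 41; max(0, 59 - 41) = 18.
Total collected = 4 + 9 + 16 + 18 = 47.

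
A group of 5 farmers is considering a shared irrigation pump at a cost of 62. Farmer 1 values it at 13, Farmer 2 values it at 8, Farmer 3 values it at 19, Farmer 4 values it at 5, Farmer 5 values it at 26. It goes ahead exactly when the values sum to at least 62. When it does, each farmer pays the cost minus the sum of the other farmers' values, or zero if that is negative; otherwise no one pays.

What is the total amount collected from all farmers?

Total value 71 ≥ cost 62, so it is built.
Farmer 1: others sum to 58; max(0, 62 - 58) = 4.
Farmer 2: others sum to 63; max(0, 62 - 63) = 0.
Farmer 3: others sum to 52; max(0, 62 - 52) = 10.
Farmer 4: others sum to 66; max(0, 62 - 66) = 0.
Farmer 5: others sum to 45; max(0, 62 - 45) = 17.
Total collected = 4 + 0 + 10 + 0 + 17 = 31.

31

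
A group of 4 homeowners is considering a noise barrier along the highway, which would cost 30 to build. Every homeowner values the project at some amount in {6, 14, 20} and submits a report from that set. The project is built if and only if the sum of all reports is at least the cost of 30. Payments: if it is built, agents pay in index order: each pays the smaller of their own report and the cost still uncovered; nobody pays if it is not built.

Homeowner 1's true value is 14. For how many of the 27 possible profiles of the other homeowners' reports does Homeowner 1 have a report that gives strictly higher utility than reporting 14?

26

Others report (6, 6, 14): truth gives 0; report 6 gives 8 > 0. Violating.
Others report (6, 6, 20): truth gives 0; report 6 gives 8 > 0. Violating.
Others report (6, 14, 6): truth gives 0; report 6 gives 8 > 0. Violating.
Others report (6, 14, 14): truth gives 0; report 6 gives 8 > 0. Violating.
Others report (6, 6, 6): truth gives 0; no alternative beats it.
(Checking all 27 profiles: 26 have a profitable deviation, 1 does not.)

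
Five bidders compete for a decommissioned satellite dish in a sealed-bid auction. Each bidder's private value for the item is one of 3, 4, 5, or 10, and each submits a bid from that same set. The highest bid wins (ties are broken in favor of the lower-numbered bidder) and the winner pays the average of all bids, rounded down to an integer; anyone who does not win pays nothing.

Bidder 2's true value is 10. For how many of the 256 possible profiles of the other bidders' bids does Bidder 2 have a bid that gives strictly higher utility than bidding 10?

Others bid (3, 3, 3, 3): truth gives 6; bid 4 gives 7 > 6. Violating.
Others bid (3, 3, 3, 4): truth gives 6; bid 4 gives 7 > 6. Violating.
Others bid (3, 3, 3, 5): truth gives 6; bid 5 gives 7 > 6. Violating.
Others bid (3, 3, 4, 3): truth gives 6; bid 4 gives 7 > 6. Violating.
Others bid (3, 3, 3, 10): truth gives 5; no alternative beats it.
Others bid (3, 3, 4, 10): truth gives 4; no alternative beats it.
(Checking all 256 profiles: 54 have a profitable deviation, 202 do not.)

54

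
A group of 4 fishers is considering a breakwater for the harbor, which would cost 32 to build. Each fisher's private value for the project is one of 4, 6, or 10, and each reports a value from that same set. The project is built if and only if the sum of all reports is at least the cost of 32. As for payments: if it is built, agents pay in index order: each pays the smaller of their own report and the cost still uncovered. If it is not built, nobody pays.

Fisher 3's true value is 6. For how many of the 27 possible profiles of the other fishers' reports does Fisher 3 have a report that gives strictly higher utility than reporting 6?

1

Others report (10, 10, 10): truth gives 0; report 4 gives 2 > 0. Violating.
Others report (4, 4, 4): truth gives 0; no alternative beats it.
Others report (4, 4, 6): truth gives 0; no alternative beats it.
(Checking all 27 profiles: 1 has a profitable deviation, 26 do not.)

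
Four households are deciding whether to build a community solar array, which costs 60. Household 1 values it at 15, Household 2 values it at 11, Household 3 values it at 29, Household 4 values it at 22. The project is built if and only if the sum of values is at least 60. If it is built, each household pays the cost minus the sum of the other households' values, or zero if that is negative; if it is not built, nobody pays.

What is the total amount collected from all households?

17

Total value 77 ≥ cost 60, so it is built.
Household 1: others sum to 62; max(0, 60 - 62) = 0.
Household 2: others sum to 66; max(0, 60 - 66) = 0.
Household 3: others sum to 48; max(0, 60 - 48) = 12.
Household 4: others sum to 55; max(0, 60 - 55) = 5.
Total collected = 0 + 0 + 12 + 5 = 17.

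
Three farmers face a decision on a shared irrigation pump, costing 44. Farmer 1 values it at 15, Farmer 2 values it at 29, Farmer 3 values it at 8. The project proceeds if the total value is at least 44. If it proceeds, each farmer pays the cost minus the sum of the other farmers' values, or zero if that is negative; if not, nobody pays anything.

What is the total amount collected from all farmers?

28

Total value 52 ≥ cost 44, so it is built.
Farmer 1: others sum to 37; max(0, 44 - 37) = 7.
Farmer 2: others sum to 23; max(0, 44 - 23) = 21.
Farmer 3: others sum to 44; max(0, 44 - 44) = 0.
Total collected = 7 + 21 + 0 = 28.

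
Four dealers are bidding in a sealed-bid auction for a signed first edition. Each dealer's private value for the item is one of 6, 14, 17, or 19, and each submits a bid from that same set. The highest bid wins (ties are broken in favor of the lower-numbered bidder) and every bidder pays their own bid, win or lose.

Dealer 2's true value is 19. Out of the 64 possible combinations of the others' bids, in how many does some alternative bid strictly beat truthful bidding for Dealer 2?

Others bid (6, 6, 6): truth gives 0; bid 14 gives 5 > 0. Violating.
Others bid (6, 6, 14): truth gives 0; bid 14 gives 5 > 0. Violating.
Others bid (6, 6, 17): truth gives 0; bid 17 gives 2 > 0. Violating.
Others bid (6, 14, 6): truth gives 0; bid 14 gives 5 > 0. Violating.
Others bid (6, 6, 19): truth gives 0; no alternative beats it.
Others bid (6, 14, 19): truth gives 0; no alternative beats it.
(Checking all 64 profiles: 34 have a profitable deviation, 30 do not.)

34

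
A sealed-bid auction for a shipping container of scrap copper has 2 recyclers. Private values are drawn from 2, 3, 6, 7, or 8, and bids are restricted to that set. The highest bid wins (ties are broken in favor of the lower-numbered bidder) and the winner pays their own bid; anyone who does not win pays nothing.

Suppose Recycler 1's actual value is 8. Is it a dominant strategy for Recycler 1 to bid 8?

Consider the case where Recycler 2 bids 2.
Truthful bid 8: wins, pays 8, utility 8 - 8 = 0.
Bid 2 instead: wins, pays 2, utility 8 - 2 = 6.
Since 6 > 0, bidding 2 is strictly better here, so truthful bidding is not dominant.

No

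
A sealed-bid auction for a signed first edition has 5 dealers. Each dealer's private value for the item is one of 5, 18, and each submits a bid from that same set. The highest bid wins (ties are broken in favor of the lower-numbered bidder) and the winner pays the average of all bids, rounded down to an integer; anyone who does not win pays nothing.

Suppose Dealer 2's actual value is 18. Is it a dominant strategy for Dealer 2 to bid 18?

Yes

Check each profile of the others' bids and compare truth against every alternative bid.
Others bid (5, 5, 5, 5): truth gives 11, best alternative gives 0.
Others bid (5, 5, 5, 18): truth gives 8, best alternative gives 0.
Others bid (5, 5, 18, 5): truth gives 8, best alternative gives 0.
Others bid (5, 18, 5, 5): truth gives 8, best alternative gives 0.
Others bid (5, 5, 18, 18): truth gives 6, best alternative gives 0.
Others bid (5, 18, 5, 18): truth gives 6, best alternative gives 0.
(Remaining 10 profiles checked similarly; truth is weakly best in each.)
In every case the truthful bid is at least as good as any alternative, so it is a dominant strategy.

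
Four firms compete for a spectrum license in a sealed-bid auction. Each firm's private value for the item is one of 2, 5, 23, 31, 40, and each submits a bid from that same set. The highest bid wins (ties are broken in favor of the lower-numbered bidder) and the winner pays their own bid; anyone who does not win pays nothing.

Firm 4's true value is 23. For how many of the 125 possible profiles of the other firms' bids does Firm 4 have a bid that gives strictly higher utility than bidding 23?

Others bid (2, 2, 2): truth gives 0; bid 5 gives 18 > 0. Violating.
Others bid (2, 2, 5): truth gives 0; no alternative beats it.
Others bid (2, 2, 23): truth gives 0; no alternative beats it.
(Checking all 125 profiles: 1 has a profitable deviation, 124 do not.)

1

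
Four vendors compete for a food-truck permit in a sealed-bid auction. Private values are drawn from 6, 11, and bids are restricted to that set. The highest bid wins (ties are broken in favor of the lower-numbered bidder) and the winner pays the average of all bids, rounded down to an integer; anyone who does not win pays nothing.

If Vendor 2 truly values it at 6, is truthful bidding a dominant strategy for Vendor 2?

Yes

Check each profile of the others' bids and compare truth against every alternative bid.
Others bid (6, 11, 11): truth gives 0, best alternative gives -3.
Others bid (6, 6, 11): truth gives 0, best alternative gives -2.
Others bid (6, 11, 6): truth gives 0, best alternative gives -2.
Others bid (6, 6, 6): truth gives 0, best alternative gives -1.
Others bid (11, 6, 6): truth gives 0, best alternative gives 0.
Others bid (11, 6, 11): truth gives 0, best alternative gives 0.
(Remaining 2 profiles checked similarly; truth is weakly best in each.)
In every case the truthful bid is at least as good as any alternative, so it is a dominant strategy.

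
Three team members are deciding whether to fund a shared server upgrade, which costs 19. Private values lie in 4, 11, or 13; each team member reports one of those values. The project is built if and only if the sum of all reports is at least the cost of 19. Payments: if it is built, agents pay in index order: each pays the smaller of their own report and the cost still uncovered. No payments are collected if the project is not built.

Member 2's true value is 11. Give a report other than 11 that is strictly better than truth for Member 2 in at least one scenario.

4

Suppose Member 1 reports 4 and Member 3 reports 11.
Report 11: project built, pays 11, utility 11 - 11 = 0.
Report 4: project built, pays 4, utility 11 - 4 = 7.
So reporting 4 beats truth here (7 > 0).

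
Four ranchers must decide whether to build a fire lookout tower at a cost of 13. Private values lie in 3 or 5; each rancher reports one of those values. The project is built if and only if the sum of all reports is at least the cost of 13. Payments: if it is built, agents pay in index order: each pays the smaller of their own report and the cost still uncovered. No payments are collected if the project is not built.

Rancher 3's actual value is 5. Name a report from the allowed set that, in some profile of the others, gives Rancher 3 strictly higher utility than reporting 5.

3

Suppose Rancher 1 reports 3, Rancher 2 reports 3 and Rancher 4 reports 5.
Report 5: project built, pays 5, utility 5 - 5 = 0.
Report 3: project built, pays 3, utility 5 - 3 = 2.
So reporting 3 beats truth here (2 > 0).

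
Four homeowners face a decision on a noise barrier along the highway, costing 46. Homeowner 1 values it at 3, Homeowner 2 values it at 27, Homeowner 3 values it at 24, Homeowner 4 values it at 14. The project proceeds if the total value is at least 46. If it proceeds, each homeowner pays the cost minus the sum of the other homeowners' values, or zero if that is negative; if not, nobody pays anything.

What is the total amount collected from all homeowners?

Total value 68 ≥ cost 46, so it is built.
Homeowner 1: others sum to 65; max(0, 46 - 65) = 0.
Homeowner 2: others sum to 41; max(0, 46 - 41) = 5.
Homeowner 3: others sum to 44; max(0, 46 - 44) = 2.
Homeowner 4: others sum to 54; max(0, 46 - 54) = 0.
Total collected = 0 + 5 + 2 + 0 = 7.

7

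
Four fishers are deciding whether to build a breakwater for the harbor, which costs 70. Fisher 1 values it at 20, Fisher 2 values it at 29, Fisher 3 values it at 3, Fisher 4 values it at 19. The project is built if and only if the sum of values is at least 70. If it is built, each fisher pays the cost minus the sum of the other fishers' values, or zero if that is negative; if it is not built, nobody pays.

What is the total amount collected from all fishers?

Total value 71 ≥ cost 70, so it is built.
Fisher 1: others sum to 51; max(0, 70 - 51) = 19.
Fisher 2: others sum to 42; max(0, 70 - 42) = 28.
Fisher 3: others sum to 68; max(0, 70 - 68) = 2.
Fisher 4: others sum to 52; max(0, 70 - 52) = 18.
Total collected = 19 + 28 + 2 + 18 = 67.

67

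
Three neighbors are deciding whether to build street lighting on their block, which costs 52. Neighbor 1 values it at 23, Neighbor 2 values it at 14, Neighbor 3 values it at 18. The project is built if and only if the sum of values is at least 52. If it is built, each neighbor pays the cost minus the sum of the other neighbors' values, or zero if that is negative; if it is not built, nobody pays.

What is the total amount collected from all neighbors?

Total value 55 ≥ cost 52, so it is built.
Neighbor 1: others sum to 32; max(0, 52 - 32) = 20.
Neighbor 2: others sum to 41; max(0, 52 - 41) = 11.
Neighbor 3: others sum to 37; max(0, 52 - 37) = 15.
Total collected = 20 + 11 + 15 = 46.

46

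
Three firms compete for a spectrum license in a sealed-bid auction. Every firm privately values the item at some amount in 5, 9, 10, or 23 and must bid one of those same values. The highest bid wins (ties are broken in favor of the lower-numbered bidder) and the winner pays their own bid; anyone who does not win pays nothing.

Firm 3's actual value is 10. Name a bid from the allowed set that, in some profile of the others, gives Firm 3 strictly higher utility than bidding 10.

Suppose Firm 1 bids 5 and Firm 2 bids 5.
Bid 10: wins, pays 10, utility 10 - 10 = 0.
Bid 9: wins, pays 9, utility 10 - 9 = 1.
So bidding 9 beats truth here (1 > 0).

9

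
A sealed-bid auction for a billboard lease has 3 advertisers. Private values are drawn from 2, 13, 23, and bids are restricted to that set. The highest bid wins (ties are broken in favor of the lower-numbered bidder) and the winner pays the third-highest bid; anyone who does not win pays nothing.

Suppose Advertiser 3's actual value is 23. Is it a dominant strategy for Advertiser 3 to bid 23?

Check each profile of the others' bids and compare truth against every alternative bid.
Others bid (2, 13): truth gives 21, best alternative gives 0.
Others bid (13, 2): truth gives 21, best alternative gives 0.
Others bid (13, 13): truth gives 10, best alternative gives 0.
Others bid (2, 2): truth gives 21, best alternative gives 21.
Others bid (2, 23): truth gives 0, best alternative gives 0.
Others bid (13, 23): truth gives 0, best alternative gives 0.
(Remaining 3 profiles checked similarly; truth is weakly best in each.)
In every case the truthful bid is at least as good as any alternative, so it is a dominant strategy.

Yes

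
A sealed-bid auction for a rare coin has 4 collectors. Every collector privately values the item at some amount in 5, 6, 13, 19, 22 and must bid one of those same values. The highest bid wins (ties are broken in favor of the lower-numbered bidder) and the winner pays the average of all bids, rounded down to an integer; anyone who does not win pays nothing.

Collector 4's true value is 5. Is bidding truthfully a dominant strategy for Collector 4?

Check each profile of the others' bids and compare truth against every alternative bid.
Others bid (5, 5, 5): truth gives 0, best alternative gives 0.
Others bid (5, 5, 6): truth gives 0, best alternative gives 0.
Others bid (5, 5, 13): truth gives 0, best alternative gives 0.
Others bid (5, 5, 19): truth gives 0, best alternative gives 0.
Others bid (5, 5, 22): truth gives 0, best alternative gives 0.
Others bid (5, 6, 5): truth gives 0, best alternative gives 0.
(Remaining 119 profiles checked similarly; truth is weakly best in each.)
In every case the truthful bid is at least as good as any alternative, so it is a dominant strategy.

Yes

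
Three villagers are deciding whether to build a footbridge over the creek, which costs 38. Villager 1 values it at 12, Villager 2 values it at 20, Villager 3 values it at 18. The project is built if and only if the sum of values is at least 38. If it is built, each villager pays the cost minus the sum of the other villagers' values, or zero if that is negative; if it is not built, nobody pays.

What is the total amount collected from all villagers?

14

Total value 50 ≥ cost 38, so it is built.
Villager 1: others sum to 38; max(0, 38 - 38) = 0.
Villager 2: others sum to 30; max(0, 38 - 30) = 8.
Villager 3: others sum to 32; max(0, 38 - 32) = 6.
Total collected = 0 + 8 + 6 = 14.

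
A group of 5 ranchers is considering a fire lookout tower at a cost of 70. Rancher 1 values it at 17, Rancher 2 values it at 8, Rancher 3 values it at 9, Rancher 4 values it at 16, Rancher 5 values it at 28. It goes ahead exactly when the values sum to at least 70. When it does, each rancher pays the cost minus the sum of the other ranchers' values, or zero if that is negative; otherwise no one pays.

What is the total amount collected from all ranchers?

38

Total value 78 ≥ cost 70, so it is built.
Rancher 1: others sum to 61; max(0, 70 - 61) = 9.
Rancher 2: others sum to 70; max(0, 70 - 70) = 0.
Rancher 3: others sum to 69; max(0, 70 - 69) = 1.
Rancher 4: others sum to 62; max(0, 70 - 62) = 8.
Rancher 5: others sum to 50; max(0, 70 - 50) = 20.
Total collected = 9 + 0 + 1 + 8 + 20 = 38.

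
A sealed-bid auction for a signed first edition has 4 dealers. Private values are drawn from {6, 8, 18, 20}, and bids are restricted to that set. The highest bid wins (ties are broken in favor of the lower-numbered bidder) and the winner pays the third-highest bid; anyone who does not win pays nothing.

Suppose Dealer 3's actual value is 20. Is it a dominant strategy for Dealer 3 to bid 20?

Check each profile of the others' bids and compare truth against every alternative bid.
Others bid (6, 6, 20): truth gives 14, best alternative gives 0.
Others bid (6, 18, 6): truth gives 14, best alternative gives 0.
Others bid (18, 6, 6): truth gives 14, best alternative gives 0.
Others bid (6, 8, 20): truth gives 12, best alternative gives 0.
Others bid (6, 18, 8): truth gives 12, best alternative gives 0.
Others bid (8, 6, 20): truth gives 12, best alternative gives 0.
(Remaining 58 profiles checked similarly; truth is weakly best in each.)
In every case the truthful bid is at least as good as any alternative, so it is a dominant strategy.

Yes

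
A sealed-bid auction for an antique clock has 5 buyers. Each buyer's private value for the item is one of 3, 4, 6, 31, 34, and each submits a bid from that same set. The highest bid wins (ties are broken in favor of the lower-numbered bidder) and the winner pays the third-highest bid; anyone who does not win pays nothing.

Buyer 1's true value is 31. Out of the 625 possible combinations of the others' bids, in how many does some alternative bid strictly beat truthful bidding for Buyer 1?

Others bid (3, 3, 3, 34): truth gives 0; bid 34 gives 28 > 0. Violating.
Others bid (3, 3, 4, 34): truth gives 0; bid 34 gives 27 > 0. Violating.
Others bid (3, 3, 6, 34): truth gives 0; bid 34 gives 25 > 0. Violating.
Others bid (3, 3, 34, 3): truth gives 0; bid 34 gives 28 > 0. Violating.
Others bid (3, 3, 3, 3): truth gives 28; no alternative beats it.
Others bid (3, 3, 3, 4): truth gives 28; no alternative beats it.
(Checking all 625 profiles: 108 have a profitable deviation, 517 do not.)

108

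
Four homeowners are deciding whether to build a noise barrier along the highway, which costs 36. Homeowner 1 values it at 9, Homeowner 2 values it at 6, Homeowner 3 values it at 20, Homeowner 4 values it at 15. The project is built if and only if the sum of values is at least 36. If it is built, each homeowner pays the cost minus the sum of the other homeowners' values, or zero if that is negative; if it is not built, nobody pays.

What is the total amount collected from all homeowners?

Total value 50 ≥ cost 36, so it is built.
Homeowner 1: others sum to 41; max(0, 36 - 41) = 0.
Homeowner 2: others sum to 44; max(0, 36 - 44) = 0.
Homeowner 3: others sum to 30; max(0, 36 - 30) = 6.
Homeowner 4: others sum to 35; max(0, 36 - 35) = 1.
Total collected = 0 + 0 + 6 + 1 = 7.

7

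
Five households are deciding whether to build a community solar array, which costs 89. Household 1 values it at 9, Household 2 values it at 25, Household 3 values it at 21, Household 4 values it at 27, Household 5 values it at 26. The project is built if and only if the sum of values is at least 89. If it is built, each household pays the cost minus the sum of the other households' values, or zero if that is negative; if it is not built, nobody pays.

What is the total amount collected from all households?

23

Total value 108 ≥ cost 89, so it is built.
Household 1: others sum to 99; max(0, 89 - 99) = 0.
Household 2: others sum to 83; max(0, 89 - 83) = 6.
Household 3: others sum to 87; max(0, 89 - 87) = 2.
Household 4: others sum to 81; max(0, 89 - 81) = 8.
Household 5: others sum to 82; max(0, 89 - 82) = 7.
Total collected = 0 + 6 + 2 + 8 + 7 = 23.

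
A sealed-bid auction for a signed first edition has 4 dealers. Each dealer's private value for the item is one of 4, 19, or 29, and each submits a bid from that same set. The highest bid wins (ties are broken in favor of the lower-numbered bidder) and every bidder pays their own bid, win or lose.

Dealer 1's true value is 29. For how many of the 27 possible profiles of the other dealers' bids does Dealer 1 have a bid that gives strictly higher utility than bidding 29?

Others bid (4, 4, 4): truth gives 0; bid 4 gives 25 > 0. Violating.
Others bid (4, 4, 19): truth gives 0; bid 19 gives 10 > 0. Violating.
Others bid (4, 19, 4): truth gives 0; bid 19 gives 10 > 0. Violating.
Others bid (4, 19, 19): truth gives 0; bid 19 gives 10 > 0. Violating.
Others bid (4, 4, 29): truth gives 0; no alternative beats it.
Others bid (4, 19, 29): truth gives 0; no alternative beats it.
(Checking all 27 profiles: 8 have a profitable deviation, 19 do not.)

8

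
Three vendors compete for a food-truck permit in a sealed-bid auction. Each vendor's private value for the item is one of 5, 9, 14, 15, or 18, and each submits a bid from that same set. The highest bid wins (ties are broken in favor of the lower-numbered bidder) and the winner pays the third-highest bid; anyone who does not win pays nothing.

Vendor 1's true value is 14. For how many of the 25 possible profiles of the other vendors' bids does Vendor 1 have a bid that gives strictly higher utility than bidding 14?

Others bid (5, 15): truth gives 0; bid 15 gives 9 > 0. Violating.
Others bid (5, 18): truth gives 0; bid 18 gives 9 > 0. Violating.
Others bid (9, 15): truth gives 0; bid 15 gives 5 > 0. Violating.
Others bid (9, 18): truth gives 0; bid 18 gives 5 > 0. Violating.
Others bid (5, 5): truth gives 9; no alternative beats it.
Others bid (5, 9): truth gives 9; no alternative beats it.
(Checking all 25 profiles: 8 have a profitable deviation, 17 do not.)

8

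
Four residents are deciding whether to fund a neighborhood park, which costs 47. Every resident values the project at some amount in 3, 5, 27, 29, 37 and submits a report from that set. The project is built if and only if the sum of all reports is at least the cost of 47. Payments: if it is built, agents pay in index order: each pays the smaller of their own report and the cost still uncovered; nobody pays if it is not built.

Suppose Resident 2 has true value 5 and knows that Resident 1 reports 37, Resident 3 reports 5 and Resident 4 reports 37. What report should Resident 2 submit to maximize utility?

3

Report 3: project built, pays 3, utility 5 - 3 = 2.
Report 5: project built, pays 5, utility 5 - 5 = 0.
Report 27: project built, pays 10, utility 5 - 10 = -5.
Report 29: project built, pays 10, utility 5 - 10 = -5.
Report 37: project built, pays 10, utility 5 - 10 = -5.
The best choice is 3 with utility 2.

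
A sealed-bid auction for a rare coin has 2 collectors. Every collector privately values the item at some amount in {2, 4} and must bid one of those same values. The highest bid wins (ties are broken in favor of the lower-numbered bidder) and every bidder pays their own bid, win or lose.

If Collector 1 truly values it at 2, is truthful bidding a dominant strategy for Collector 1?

Check each profile of the others' bids and compare truth against every alternative bid.
Others bid (2): truth gives 0, best alternative gives -2.
Others bid (4): truth gives -2, best alternative gives -2.
In every case the truthful bid is at least as good as any alternative, so it is a dominant strategy.

Yes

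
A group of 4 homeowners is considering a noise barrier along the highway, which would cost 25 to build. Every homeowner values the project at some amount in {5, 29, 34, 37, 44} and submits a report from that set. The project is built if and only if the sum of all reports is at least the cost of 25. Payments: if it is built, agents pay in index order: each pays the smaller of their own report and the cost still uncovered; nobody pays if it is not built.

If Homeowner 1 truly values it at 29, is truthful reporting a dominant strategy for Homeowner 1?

No

Consider the case where Homeowner 2 reports 5, Homeowner 3 reports 5 and Homeowner 4 reports 29.
Truthful report 29: project built, pays 25, utility 29 - 25 = 4.
Report 5 instead: project built, pays 5, utility 29 - 5 = 24.
Since 24 > 4, reporting 5 is strictly better here, so truthful reporting is not dominant.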